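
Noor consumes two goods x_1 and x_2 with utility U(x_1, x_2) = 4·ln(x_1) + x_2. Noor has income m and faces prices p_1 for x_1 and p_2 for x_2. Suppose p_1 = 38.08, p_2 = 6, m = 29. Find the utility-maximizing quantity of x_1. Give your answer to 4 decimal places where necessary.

So x_1*(p_1,p_2) = 4·p_2/p_1, independent of income; and x_2* = (m − 4·p_2)/p_2.
At the given prices: x_1* = 4·6/38.08 = 0.6303.

x_1* = 0.6303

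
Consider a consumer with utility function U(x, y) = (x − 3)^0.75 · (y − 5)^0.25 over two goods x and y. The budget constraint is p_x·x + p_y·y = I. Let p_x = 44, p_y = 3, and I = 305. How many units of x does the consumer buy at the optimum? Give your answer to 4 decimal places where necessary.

MRS = 3·(y−5)/(x−3). Tangency with p_x/p_y gives y−5 = (1/3)·(p_x/p_y)·(x−3).
Substituting into the budget: x* = 3 + 0.75·(I − 3·p_x − 5·p_y)/p_x, and y* = 5 + 0.25·(…)/p_y.
Discretionary income = 305 − 3·44 − 5·3 = 158; x* = 3 + 0.75·158/44 = 5.6932.

x* = 5.6932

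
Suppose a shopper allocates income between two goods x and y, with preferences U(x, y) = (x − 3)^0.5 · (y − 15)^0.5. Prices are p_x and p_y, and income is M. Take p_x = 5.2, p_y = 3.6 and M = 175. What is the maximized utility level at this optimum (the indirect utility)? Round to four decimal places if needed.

V = 12.1803

MRS = (y−15)/(x−3). Tangency with p_x/p_y gives y−15 = (p_x/p_y)·(x−3).
Substituting into the budget: x* = 3 + 0.5·(M − 3·p_x − 15·p_y)/p_x, and y* = 15 + 0.5·(…)/p_y.
Discretionary income = 175 − 3·5.2 − 15·3.6 = 105.4; x* = 3 + 0.5·105.4/5.2 = 13.1346; y* = 15 + 0.5·105.4/3.6 = 29.6389.
Utility at the optimum: U(13.1346, 29.6389) = 12.1803.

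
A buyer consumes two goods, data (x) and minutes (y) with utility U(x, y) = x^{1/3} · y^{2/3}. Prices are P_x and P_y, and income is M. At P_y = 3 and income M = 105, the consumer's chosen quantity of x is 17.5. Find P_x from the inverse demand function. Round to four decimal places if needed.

MU_x/MU_y = (1/3·y)/(2/3·x); tangency sets this equal to P_x/P_y.
So 1/3·P_y·y = 2/3·P_x·x; combined with the budget, a share 1/3 of income goes to x.
Demand: x*(P_x,P_y,M) = 1/3·M/P_x and y* = 2/3·M/P_y.
Set x* = 17.5 in the demand function and solve for P_x: P_x = 2.

P_x = 2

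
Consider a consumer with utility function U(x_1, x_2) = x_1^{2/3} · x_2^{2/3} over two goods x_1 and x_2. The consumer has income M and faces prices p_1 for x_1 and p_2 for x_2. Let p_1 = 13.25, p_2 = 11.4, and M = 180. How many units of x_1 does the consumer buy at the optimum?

Demand: x_1*(p_1,p_2,M) = 0.5·M/p_1 and x_2* = 0.5·M/p_2.
At p_1=13.25, p_2=11.4, M=180: x_1* = 0.5·180/13.25 = 6.7925.

x_1* = 6.7925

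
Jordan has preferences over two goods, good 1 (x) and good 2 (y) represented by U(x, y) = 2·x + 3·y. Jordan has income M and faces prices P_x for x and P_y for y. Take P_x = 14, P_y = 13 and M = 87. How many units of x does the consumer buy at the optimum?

x* = 0

Perfect substitutes: compare marginal utility per dollar. 2/P_x vs 3/P_y → 0.1429 vs 0.2308.
y gives more utility per dollar, so spend all income on y: y* = M/P_y, x* = 0.
Numerically: x* = 0, y* = 6.6923.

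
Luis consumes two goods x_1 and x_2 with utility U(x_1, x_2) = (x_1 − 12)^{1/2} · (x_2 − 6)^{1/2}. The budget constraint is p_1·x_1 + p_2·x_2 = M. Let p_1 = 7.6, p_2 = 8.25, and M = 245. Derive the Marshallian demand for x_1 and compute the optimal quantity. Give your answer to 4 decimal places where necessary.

x_1* = 18.8618

This is Cobb-Douglas in (x_1−12, x_2−6): tangency gives 0.5·p_2·(x_2−6) = 0.5·p_1·(x_1−12).
After buying the subsistence bundle (12, 6), a share 0.5 of the remaining income goes to x_1: x_1* = 12 + 0.5·(M − 12p_1 − 6p_2)/p_1.
Discretionary income = 245 − 12·7.6 − 6·8.25 = 104.3; x_1* = 12 + 0.5·104.3/7.6 = 18.8618.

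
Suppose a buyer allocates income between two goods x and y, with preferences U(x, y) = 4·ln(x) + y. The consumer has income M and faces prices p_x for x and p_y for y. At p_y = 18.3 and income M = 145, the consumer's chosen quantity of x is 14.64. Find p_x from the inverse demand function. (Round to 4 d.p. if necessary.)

Set MRS = p_x/p_y: (4/x)/1 = p_x/p_y.
So x*(p_x,p_y) = 4·p_y/p_x, independent of income; and y* = (M − 4·p_y)/p_y.
Set x* = 14.64 in the demand function and solve for p_x: p_x = 5.

p_x = 5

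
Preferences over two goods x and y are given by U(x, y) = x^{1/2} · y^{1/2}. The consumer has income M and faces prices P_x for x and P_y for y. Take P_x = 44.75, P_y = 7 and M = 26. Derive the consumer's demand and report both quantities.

At P_x=44.75, P_y=7, M=26: x* = 0.5·26/44.75 = 0.2905, y* = 1.8571.

x* = 0.2905, y* = 1.8571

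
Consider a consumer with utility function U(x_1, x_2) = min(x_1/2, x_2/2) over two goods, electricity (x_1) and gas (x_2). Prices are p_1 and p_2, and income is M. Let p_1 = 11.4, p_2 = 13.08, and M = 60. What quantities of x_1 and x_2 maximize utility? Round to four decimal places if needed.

Leontief preferences: the optimum is at the kink where x_1/2 = x_2/2, i.e. x_2 = x_1.
Budget: p_1·x_1 + p_2·x_1 = M, so (2·p_1 + 2·p_2)·x_1 = 2·M.
Demand: x_1*(p_1,p_2,M) = 2·M/(2·p_1 + 2·p_2), x_2* = 2·M/(2·p_1 + 2·p_2).
Here 2·11.4 + 2·13.08 = 48.96, giving x_1* = 2.451 and x_2* = 2.451.

x_1* = 2.451, x_2* = 2.451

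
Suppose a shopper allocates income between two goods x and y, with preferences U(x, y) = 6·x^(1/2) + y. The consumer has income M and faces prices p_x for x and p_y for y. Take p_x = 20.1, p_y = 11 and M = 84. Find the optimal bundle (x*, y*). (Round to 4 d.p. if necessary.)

x* = 2.6955, y* = 2.711

MU_x = 3/√x, MU_y = 1. Tangency: 3/√x = p_x/p_y.
Thus x* = (3·p_y/p_x)² — independent of M — with the rest of income spent on y.
Plugging in: x* = (3·11/20.1)² = 2.6955, y* = 2.711.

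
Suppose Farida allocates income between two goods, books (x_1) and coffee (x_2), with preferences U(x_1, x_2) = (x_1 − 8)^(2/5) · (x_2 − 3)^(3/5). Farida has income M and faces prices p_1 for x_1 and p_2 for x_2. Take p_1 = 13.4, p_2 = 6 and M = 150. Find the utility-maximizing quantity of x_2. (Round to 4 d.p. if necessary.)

Let x_1' = x_1−8, x_2' = x_2−3. MRS = (2/3)·x_2'/x_1' = p_1/p_2.
Substituting into the budget: x_1* = 8 + 0.4·(M − 8·p_1 − 3·p_2)/p_1, and x_2* = 3 + 0.6·(…)/p_2.
Discretionary income = 150 − 8·13.4 − 3·6 = 24.8; x_2* = 3 + 0.6·24.8/6 = 5.48.

x_2* = 5.48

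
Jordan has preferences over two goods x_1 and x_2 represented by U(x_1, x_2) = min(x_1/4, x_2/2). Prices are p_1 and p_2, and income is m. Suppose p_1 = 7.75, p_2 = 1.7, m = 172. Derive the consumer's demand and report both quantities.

x_1* = 20, x_2* = 10

Leontief preferences: the optimum is at the kink where x_1/4 = x_2/2, i.e. x_2 = (1/2)·x_1.
Budget: p_1·x_1 + p_2·(1/2)·x_1 = m, so (4·p_1 + 2·p_2)·x_1 = 4·m.
Demand: x_1*(p_1,p_2,m) = 4·m/(4·p_1 + 2·p_2), x_2* = 2·m/(4·p_1 + 2·p_2).
Here 4·7.75 + 2·1.7 = 34.4, giving x_1* = 20 and x_2* = 10.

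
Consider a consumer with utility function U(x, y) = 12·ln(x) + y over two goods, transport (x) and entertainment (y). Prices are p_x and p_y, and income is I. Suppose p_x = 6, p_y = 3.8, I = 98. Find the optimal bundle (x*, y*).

MU_x = 12/x, MU_y = 1. Tangency: 12/x = p_x/p_y.
So x*(p_x,p_y) = 12·p_y/p_x, independent of income; and y* = (I − 12·p_y)/p_y.
At the given prices: x* = 12·3.8/6 = 7.6, and y* = 13.7895.

x* = 7.6, y* = 13.7895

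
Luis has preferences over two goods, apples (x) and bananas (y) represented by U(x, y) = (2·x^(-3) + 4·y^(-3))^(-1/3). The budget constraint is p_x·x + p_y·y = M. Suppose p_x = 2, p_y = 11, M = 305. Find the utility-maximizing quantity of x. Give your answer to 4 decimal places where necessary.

MU_x ∝ 2·x^(-4), MU_y ∝ 4·y^(-4), so MRS = (1/2)·(y/x)^(4) = p_x/p_y.
Hence y/x = (2·p_x/p_y)^(1/(4)), i.e. raised to the 0.25 power.
Substitute y = (y/x)·x into the budget: x* = M/(p_x + p_y·(y/x)).
Numerically y/x = 0.776545, so x* = 305/(2 + 11·0.776545) = 28.9319.

x* = 28.9319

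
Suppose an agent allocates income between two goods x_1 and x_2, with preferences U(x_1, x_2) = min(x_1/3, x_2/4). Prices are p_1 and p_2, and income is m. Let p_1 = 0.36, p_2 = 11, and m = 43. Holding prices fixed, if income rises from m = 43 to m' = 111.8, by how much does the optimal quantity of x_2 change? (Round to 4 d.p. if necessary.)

With perfect complements, no substitution: consume in ratio x_1:x_2 = 3:4.
Budget: p_1·x_1 + p_2·(4/3)·x_1 = m, so (3·p_1 + 4·p_2)·x_1 = 3·m.
Demand: x_1*(p_1,p_2,m) = 3·m/(3·p_1 + 4·p_2), x_2* = 4·m/(3·p_1 + 4·p_2).
Here 3·0.36 + 4·11 = 45.08, giving x_2* = 3.8154.
At m' = 111.8: x_2* = 9.9201. Change: 9.9201 − 3.8154 = 6.1047.

Δx_2* = 6.1047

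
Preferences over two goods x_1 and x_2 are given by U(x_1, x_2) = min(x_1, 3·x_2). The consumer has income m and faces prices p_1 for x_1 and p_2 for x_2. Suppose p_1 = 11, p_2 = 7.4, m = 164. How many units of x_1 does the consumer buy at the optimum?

x_1* = 12.1782

Demand: x_1*(p_1,p_2,m) = 3·m/(3·p_1 + p_2), x_2* = m/(3·p_1 + p_2).
Here 3·11 + 7.4 = 40.4, giving x_1* = 12.1782.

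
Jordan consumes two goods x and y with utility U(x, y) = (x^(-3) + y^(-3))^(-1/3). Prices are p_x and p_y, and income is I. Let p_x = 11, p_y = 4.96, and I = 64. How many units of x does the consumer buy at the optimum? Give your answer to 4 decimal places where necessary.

x* = 3.753

MU_x ∝ x^(-4), MU_y ∝ y^(-4), so MRS = (y/x)^(4) = p_x/p_y.
Hence y/x = (p_x/p_y)^(1/(4)), i.e. raised to the 0.25 power.
Substitute y = (y/x)·x into the budget: x* = I/(p_x + p_y·(y/x)).
Numerically y/x = 1.220331, so x* = 64/(11 + 4.96·1.220331) = 3.753.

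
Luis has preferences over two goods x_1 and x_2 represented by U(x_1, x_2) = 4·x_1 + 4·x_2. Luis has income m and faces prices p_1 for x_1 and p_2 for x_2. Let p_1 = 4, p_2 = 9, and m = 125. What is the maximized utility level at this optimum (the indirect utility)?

Linear utility — the consumer picks whichever good has higher MU/price: 4/4 = 1 vs 4/9 = 0.4444.
x_1 gives more utility per dollar, so spend all income on x_1: x_1* = m/p_1, x_2* = 0.
Numerically: x_1* = 31.25, x_2* = 0.
Utility at the optimum: U(31.25, 0) = 125.

V = 125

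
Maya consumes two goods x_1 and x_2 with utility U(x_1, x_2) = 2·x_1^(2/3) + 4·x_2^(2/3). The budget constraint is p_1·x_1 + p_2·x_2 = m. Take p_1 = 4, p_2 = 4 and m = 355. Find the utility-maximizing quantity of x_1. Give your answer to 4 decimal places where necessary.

MU_x_1 ∝ 2·x_1^(-1/3), MU_x_2 ∝ 4·x_2^(-1/3), so MRS = (1/2)·(x_2/x_1)^(1/3) = p_1/p_2.
Solve for the ratio: x_2/x_1 = [2·p_1/p_2]^(3).
Substitute x_2 = (x_2/x_1)·x_1 into the budget: x_1* = m/(p_1 + p_2·(x_2/x_1)).
Numerically x_2/x_1 = 8, so x_1* = 355/(4 + 4·8) = 9.8611.

x_1* = 9.8611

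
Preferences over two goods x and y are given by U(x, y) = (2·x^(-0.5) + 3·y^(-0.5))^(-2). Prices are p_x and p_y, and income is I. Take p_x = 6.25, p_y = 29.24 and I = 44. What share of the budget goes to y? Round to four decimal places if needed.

MU_x ∝ 2·x^(-1.5), MU_y ∝ 3·y^(-1.5), so MRS = (2/3)·(y/x)^(1.5) = p_x/p_y.
Hence y/x = ((3/2)·p_x/p_y)^(1/(1.5)), i.e. raised to the 2/3 power.
With the ratio pinned down, the budget gives x* = I/(p_x + p_y·(y/x)) and y* = (y/x)·x*.
Numerically y/x = 0.468449, so x* = 44/(6.25 + 29.24·0.468449) = 2.2058 and y* = 0.468449·2.2058 = 1.0333.
Expenditure on y: 29.24·1.0333 = 30.2138; share = 0.6867.

share on y = 0.6867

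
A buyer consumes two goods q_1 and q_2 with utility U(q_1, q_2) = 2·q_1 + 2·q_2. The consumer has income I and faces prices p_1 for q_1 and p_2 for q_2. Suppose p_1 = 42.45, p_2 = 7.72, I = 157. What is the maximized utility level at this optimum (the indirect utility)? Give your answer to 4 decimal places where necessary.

Linear utility — the consumer picks whichever good has higher MU/price: 2/42.45 = 0.0471 vs 2/7.72 = 0.2591.
q_2 gives more utility per dollar, so spend all income on q_2: q_2* = I/p_2, q_1* = 0.
Numerically: q_1* = 0, q_2* = 20.3368.
Utility at the optimum: U(0, 20.3368) = 40.6736.

V = 40.6736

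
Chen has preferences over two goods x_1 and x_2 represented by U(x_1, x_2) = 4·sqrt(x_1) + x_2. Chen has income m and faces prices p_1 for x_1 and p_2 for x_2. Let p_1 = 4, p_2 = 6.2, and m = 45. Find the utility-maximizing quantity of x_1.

Set MRS = p_1/p_2: 2·x_1^(−1/2) = p_1/p_2.
Solve: √x_1 = 2·p_2/p_1, so x_1*(p_1,p_2) = (2·p_2/p_1)², and x_2* = (m − p_1·x_1*)/p_2.
Plugging in: x_1* = (2·6.2/4)² = 9.61.

x_1* = 9.61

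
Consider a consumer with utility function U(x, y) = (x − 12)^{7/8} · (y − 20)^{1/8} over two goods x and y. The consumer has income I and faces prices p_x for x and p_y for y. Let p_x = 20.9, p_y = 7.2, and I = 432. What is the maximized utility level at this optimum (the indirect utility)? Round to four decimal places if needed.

V = 1.3951

Substituting into the budget: x* = 12 + 0.875·(I − 12·p_x − 20·p_y)/p_x, and y* = 20 + 0.125·(…)/p_y.
Discretionary income = 432 − 12·20.9 − 20·7.2 = 37.2; x* = 12 + 0.875·37.2/20.9 = 13.5574; y* = 20 + 0.125·37.2/7.2 = 20.6458.
Utility at the optimum: U(13.5574, 20.6458) = 1.3951.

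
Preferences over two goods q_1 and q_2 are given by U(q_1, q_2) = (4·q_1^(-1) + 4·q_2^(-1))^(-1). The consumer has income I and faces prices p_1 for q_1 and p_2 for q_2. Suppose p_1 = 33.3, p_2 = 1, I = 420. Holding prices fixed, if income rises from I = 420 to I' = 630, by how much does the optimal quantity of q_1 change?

MU_q_1 ∝ 4·q_1^(-2), MU_q_2 ∝ 4·q_2^(-2), so MRS = (q_2/q_1)^(2) = p_1/p_2.
Hence q_2/q_1 = (p_1/p_2)^(1/(2)), i.e. raised to the 0.5 power.
Substitute q_2 = (q_2/q_1)·q_1 into the budget: q_1* = I/(p_1 + p_2·(q_2/q_1)).
Numerically q_2/q_1 = 5.770615, so q_1* = 420/(33.3 + 1·5.770615) = 10.7498.
At I' = 630: q_1* = 16.1247. Change: 16.1247 − 10.7498 = 5.3749.

Δq_1* = 5.3749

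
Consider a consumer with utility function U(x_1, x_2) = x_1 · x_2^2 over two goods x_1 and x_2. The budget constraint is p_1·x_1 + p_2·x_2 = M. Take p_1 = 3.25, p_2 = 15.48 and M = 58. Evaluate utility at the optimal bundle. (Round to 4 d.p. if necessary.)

V = 37.1155

Tangency: MRS = (1/2)·x_2/x_1 = p_1/p_2.
So p_2·x_2 = 2·p_1·x_1; combined with the budget, a share 1/3 of income goes to x_1.
Demand: x_1*(p_1,p_2,M) = 1/3·M/p_1 and x_2* = 2/3·M/p_2.
At p_1=3.25, p_2=15.48, M=58: x_1* = 1/3·58/3.25 = 5.9487, x_2* = 2.4978.
Utility at the optimum: U(5.9487, 2.4978) = 37.1155.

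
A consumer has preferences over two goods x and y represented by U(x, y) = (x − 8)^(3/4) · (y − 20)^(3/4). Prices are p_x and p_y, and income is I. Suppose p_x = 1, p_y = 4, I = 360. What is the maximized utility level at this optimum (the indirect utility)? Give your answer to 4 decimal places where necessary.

V = 560.7424

After buying the subsistence bundle (8, 20), a share 0.5 of the remaining income goes to x: x* = 8 + 0.5·(I − 8p_x − 20p_y)/p_x.
Discretionary income = 360 − 8·1 − 20·4 = 272; x* = 8 + 0.5·272/1 = 144; y* = 20 + 0.5·272/4 = 54.
Utility at the optimum: U(144, 54) = 560.7424.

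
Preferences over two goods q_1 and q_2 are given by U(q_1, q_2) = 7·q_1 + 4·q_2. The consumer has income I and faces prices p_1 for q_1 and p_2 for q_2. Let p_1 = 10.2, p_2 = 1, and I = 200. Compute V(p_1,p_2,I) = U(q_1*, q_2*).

q_2 gives more utility per dollar, so spend all income on q_2: q_2* = I/p_2, q_1* = 0.
Numerically: q_1* = 0, q_2* = 200.
Utility at the optimum: U(0, 200) = 800.

V = 800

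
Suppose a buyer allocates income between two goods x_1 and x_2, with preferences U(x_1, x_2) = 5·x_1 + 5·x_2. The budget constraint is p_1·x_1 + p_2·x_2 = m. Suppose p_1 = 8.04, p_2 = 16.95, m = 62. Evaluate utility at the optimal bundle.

Perfect substitutes: compare marginal utility per dollar. 5/p_1 vs 5/p_2 → 0.6219 vs 0.295.
x_1 gives more utility per dollar, so spend all income on x_1: x_1* = m/p_1, x_2* = 0.
Numerically: x_1* = 7.7114, x_2* = 0.
Utility at the optimum: U(7.7114, 0) = 38.5572.

V = 38.5572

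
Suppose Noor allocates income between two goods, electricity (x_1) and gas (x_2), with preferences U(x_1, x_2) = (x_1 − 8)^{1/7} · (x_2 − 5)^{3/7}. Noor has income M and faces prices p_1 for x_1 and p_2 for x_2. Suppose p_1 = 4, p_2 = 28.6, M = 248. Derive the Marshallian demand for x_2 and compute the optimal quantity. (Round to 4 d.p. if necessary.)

x_2* = 6.9143

Substituting into the budget: x_1* = 8 + 0.25·(M − 8·p_1 − 5·p_2)/p_1, and x_2* = 5 + 0.75·(…)/p_2.
Discretionary income = 248 − 8·4 − 5·28.6 = 73; x_2* = 5 + 0.75·73/28.6 = 6.9143.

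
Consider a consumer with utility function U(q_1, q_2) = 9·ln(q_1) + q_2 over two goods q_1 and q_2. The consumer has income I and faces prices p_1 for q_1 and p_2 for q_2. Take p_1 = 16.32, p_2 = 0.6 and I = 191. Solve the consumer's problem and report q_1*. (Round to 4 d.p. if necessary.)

q_1* = 0.3309

MU_q_1 = 9/q_1, MU_q_2 = 1. Tangency: 9/q_1 = p_1/p_2.
So q_1*(p_1,p_2) = 9·p_2/p_1, independent of income; and q_2* = (I − 9·p_2)/p_2.
At the given prices: q_1* = 9·0.6/16.32 = 0.3309.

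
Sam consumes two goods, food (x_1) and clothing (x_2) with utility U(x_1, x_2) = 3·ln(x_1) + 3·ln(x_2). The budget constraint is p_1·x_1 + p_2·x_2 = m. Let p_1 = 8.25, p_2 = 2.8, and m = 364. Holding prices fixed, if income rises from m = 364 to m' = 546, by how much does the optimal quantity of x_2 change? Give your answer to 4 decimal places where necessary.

The MRS is x_2/x_1. Set MRS = p_1/p_2.
So 3·p_2·x_2 = 3·p_1·x_1; combined with the budget, a share 0.5 of income goes to x_1.
Demand: x_1*(p_1,p_2,m) = 0.5·m/p_1 and x_2* = 0.5·m/p_2.
At p_1=8.25, p_2=2.8, m=364: x_2* = 0.5·364/2.8 = 65.
At m' = 546: x_2* = 97.5. Change: 97.5 − 65 = 32.5.

Δx_2* = 32.5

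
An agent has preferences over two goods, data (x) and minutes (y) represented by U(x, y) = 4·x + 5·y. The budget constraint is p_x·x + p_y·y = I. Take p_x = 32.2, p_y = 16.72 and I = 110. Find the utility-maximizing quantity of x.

x* = 0

Perfect substitutes: compare marginal utility per dollar. 4/p_x vs 5/p_y → 0.1242 vs 0.299.
y gives more utility per dollar, so spend all income on y: y* = I/p_y, x* = 0.
Numerically: x* = 0, y* = 6.5789.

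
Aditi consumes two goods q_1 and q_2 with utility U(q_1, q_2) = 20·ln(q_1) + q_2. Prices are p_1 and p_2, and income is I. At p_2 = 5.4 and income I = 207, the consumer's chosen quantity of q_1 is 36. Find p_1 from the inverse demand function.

MU_q_1 = 20/q_1, MU_q_2 = 1. Tangency: 20/q_1 = p_1/p_2.
So q_1*(p_1,p_2) = 20·p_2/p_1, independent of income; and q_2* = (I − 20·p_2)/p_2.
Set q_1* = 36 in the demand function and solve for p_1: p_1 = 3.

p_1 = 3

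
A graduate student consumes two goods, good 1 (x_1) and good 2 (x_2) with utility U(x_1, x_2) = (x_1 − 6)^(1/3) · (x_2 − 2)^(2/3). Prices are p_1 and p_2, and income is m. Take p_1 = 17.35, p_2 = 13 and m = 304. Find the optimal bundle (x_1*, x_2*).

MRS = (1/2)·(x_2−2)/(x_1−6). Tangency with p_1/p_2 gives x_2−2 = 2·(p_1/p_2)·(x_1−6).
After buying the subsistence bundle (6, 2), a share 1/3 of the remaining income goes to x_1: x_1* = 6 + 1/3·(m − 6p_1 − 2p_2)/p_1.
Discretionary income = 304 − 6·17.35 − 2·13 = 173.9; x_1* = 6 + 1/3·173.9/17.35 = 9.341; x_2* = 2 + 2/3·173.9/13 = 10.9179.

x_1* = 9.341, x_2* = 10.9179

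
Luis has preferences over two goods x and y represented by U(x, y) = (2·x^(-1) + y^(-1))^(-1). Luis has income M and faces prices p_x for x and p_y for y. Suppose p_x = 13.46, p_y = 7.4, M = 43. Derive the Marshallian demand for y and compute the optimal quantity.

MU_x ∝ 2·x^(-2), MU_y ∝ y^(-2), so MRS = 2·(y/x)^(2) = p_x/p_y.
Hence y/x = ((1/2)·p_x/p_y)^(1/(2)), i.e. raised to the 0.5 power.
Substitute y = (y/x)·x into the budget: x* = M/(p_x + p_y·(y/x)).
Numerically y/x = 0.953656, so x* = 43/(13.46 + 7.4·0.953656) = 2.0958 and y* = 0.953656·2.0958 = 1.9987.

y* = 1.9987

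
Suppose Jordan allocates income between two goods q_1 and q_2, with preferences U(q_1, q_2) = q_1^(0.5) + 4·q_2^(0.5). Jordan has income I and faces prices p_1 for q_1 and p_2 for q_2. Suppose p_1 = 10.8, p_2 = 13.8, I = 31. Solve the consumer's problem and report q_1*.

q_1* = 0.2123

From the CES first-order condition, (1/4)·(q_2/q_1)^(0.5) = p_1/p_2.
Hence q_2/q_1 = (4·p_1/p_2)^(1/(0.5)), i.e. raised to the 2 power.
With the ratio pinned down, the budget gives q_1* = I/(p_1 + p_2·(q_2/q_1)) and q_2* = (q_2/q_1)·q_1*.
Numerically q_2/q_1 = 9.799622, so q_1* = 31/(10.8 + 13.8·9.799622) = 0.2123.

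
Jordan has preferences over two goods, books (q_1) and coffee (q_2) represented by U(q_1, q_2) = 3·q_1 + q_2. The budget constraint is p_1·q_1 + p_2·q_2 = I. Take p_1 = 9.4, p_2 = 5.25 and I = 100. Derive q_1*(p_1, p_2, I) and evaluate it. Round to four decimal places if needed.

q_1* = 10.6383

Perfect substitutes: compare marginal utility per dollar. 3/p_1 vs 1/p_2 → 0.3191 vs 0.1905.
q_1 gives more utility per dollar, so spend all income on q_1: q_1* = I/p_1, q_2* = 0.
Numerically: q_1* = 10.6383, q_2* = 0.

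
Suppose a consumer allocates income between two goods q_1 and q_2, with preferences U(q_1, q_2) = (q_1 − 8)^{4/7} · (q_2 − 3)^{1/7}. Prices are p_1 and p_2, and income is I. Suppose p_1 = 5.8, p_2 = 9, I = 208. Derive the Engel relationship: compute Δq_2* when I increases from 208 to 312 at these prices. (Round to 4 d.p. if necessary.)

MRS = 4·(q_2−3)/(q_1−8). Tangency with p_1/p_2 gives q_2−3 = (1/4)·(p_1/p_2)·(q_1−8).
After buying the subsistence bundle (8, 3), a share 0.8 of the remaining income goes to q_1: q_1* = 8 + 0.8·(I − 8p_1 − 3p_2)/p_1.
Discretionary income = 208 − 8·5.8 − 3·9 = 134.6; q_2* = 3 + 0.2·134.6/9 = 5.9911.
At I' = 312: q_2* = 8.3022. Change: 8.3022 − 5.9911 = 2.3111.

Δq_2* = 2.3111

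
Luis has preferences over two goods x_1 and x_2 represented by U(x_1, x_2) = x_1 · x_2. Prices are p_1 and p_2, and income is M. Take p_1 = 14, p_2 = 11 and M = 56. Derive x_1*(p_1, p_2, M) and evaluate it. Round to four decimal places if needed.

The MRS is x_2/x_1. Set MRS = p_1/p_2.
Rearranging, p_2·x_2 = p_1·x_1. Substituting into the budget gives p_1·x_1·(1 + 1) = M.
Demand: x_1*(p_1,p_2,M) = 0.5·M/p_1 and x_2* = 0.5·M/p_2.
At p_1=14, p_2=11, M=56: x_1* = 0.5·56/14 = 2.

x_1* = 2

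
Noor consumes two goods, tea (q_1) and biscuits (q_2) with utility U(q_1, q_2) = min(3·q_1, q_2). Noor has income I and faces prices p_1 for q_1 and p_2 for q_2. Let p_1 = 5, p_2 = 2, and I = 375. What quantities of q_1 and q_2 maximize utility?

Demand: q_1*(p_1,p_2,I) = I/(p_1 + 3·p_2), q_2* = 3·I/(p_1 + 3·p_2).
Here 5 + 3·2 = 11, giving q_1* = 34.0909 and q_2* = 102.2727.

q_1* = 34.0909, q_2* = 102.2727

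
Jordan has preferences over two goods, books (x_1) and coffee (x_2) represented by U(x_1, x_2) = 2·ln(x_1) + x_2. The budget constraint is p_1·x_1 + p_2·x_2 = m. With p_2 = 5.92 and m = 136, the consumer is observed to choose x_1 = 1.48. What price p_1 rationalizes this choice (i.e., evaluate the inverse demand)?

MU_x_1 = 2/x_1, MU_x_2 = 1. Tangency: 2/x_1 = p_1/p_2.
So x_1*(p_1,p_2) = 2·p_2/p_1, independent of income; and x_2* = (m − 2·p_2)/p_2.
Set x_1* = 1.48 in the demand function and solve for p_1: p_1 = 8.

p_1 = 8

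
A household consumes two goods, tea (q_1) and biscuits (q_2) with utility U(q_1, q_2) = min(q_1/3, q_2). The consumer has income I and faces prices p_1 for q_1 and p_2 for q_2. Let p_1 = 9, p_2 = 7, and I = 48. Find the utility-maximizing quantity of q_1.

With perfect complements, no substitution: consume in ratio q_1:q_2 = 3:1.
Budget: p_1·q_1 + p_2·(1/3)·q_1 = I, so (3·p_1 + p_2)·q_1 = 3·I.
Demand: q_1*(p_1,p_2,I) = 3·I/(3·p_1 + p_2), q_2* = I/(3·p_1 + p_2).
Here 3·9 + 7 = 34, giving q_1* = 4.2353.

q_1* = 4.2353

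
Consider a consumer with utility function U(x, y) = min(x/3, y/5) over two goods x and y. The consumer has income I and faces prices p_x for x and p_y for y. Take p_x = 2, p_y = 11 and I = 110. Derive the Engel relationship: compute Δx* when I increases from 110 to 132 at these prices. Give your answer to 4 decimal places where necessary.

Δx* = 1.082

Demand: x*(p_x,p_y,I) = 3·I/(3·p_x + 5·p_y), y* = 5·I/(3·p_x + 5·p_y).
Here 3·2 + 5·11 = 61, giving x* = 5.4098.
At I' = 132: x* = 6.4918. Change: 6.4918 − 5.4098 = 1.082.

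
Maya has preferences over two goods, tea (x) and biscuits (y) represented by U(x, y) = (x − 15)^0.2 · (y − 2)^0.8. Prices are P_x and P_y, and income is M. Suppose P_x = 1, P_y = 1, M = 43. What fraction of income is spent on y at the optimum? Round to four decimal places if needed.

Let x' = x−15, y' = y−2. MRS = (1/4)·y'/x' = P_x/P_y.
After buying the subsistence bundle (15, 2), a share 0.2 of the remaining income goes to x: x* = 15 + 0.2·(M − 15P_x − 2P_y)/P_x.
Discretionary income = 43 − 15·1 − 2·1 = 26; x* = 15 + 0.2·26/1 = 20.2; y* = 2 + 0.8·26/1 = 22.8.
Expenditure on y: 1·22.8 = 22.8; share = 0.5302.

share on y = 0.5302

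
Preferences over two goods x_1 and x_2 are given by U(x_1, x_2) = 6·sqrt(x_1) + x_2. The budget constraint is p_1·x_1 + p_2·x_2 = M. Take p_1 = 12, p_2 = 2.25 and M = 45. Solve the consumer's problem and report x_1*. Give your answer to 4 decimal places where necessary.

Utility is quasi-linear in x_2; the FOC for x_1 is 3/√x_1 = p_1/p_2.
Thus x_1* = (3·p_2/p_1)² — independent of M — with the rest of income spent on x_2.
Plugging in: x_1* = (3·2.25/12)² = 0.3164.

x_1* = 0.3164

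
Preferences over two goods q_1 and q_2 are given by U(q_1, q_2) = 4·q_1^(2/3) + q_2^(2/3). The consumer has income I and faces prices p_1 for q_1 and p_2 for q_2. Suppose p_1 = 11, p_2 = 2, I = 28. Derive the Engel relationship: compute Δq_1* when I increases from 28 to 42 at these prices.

From the CES first-order condition, 4·(q_2/q_1)^(1/3) = p_1/p_2.
Hence q_2/q_1 = ((1/4)·p_1/p_2)^(1/(1/3)), i.e. raised to the 3 power.
With the ratio pinned down, the budget gives q_1* = I/(p_1 + p_2·(q_2/q_1)) and q_2* = (q_2/q_1)·q_1*.
Numerically q_2/q_1 = 2.599609, so q_1* = 28/(11 + 2·2.599609) = 1.7285.
At I' = 42: q_1* = 2.5927. Change: 2.5927 − 1.7285 = 0.8642.

Δq_1* = 0.8642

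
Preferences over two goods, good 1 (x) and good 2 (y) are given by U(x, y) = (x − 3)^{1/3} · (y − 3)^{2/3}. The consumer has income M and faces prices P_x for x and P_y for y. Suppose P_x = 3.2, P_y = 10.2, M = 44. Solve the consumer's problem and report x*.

This is Cobb-Douglas in (x−3, y−3): tangency gives 1/3·P_y·(y−3) = 2/3·P_x·(x−3).
After buying the subsistence bundle (3, 3), a share 1/3 of the remaining income goes to x: x* = 3 + 1/3·(M − 3P_x − 3P_y)/P_x.
Discretionary income = 44 − 3·3.2 − 3·10.2 = 3.8; x* = 3 + 1/3·3.8/3.2 = 3.3958.

x* = 3.3958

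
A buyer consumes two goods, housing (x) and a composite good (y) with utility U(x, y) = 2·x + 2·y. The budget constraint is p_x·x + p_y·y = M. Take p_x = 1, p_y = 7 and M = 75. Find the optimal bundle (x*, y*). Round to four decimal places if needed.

Linear utility — the consumer picks whichever good has higher MU/price: 2/1 = 2 vs 2/7 = 0.2857.
x gives more utility per dollar, so spend all income on x: x* = M/p_x, y* = 0.
Numerically: x* = 75, y* = 0.

x* = 75, y* = 0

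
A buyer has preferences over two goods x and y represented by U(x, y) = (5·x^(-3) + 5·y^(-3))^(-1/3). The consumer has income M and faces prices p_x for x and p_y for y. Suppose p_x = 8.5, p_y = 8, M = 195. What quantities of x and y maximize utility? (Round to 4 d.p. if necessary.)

x* = 11.7313, y* = 11.9105

MU_x ∝ 5·x^(-4), MU_y ∝ 5·y^(-4), so MRS = (y/x)^(4) = p_x/p_y.
Hence y/x = (p_x/p_y)^(1/(4)), i.e. raised to the 0.25 power.
With the ratio pinned down, the budget gives x* = M/(p_x + p_y·(y/x)) and y* = (y/x)·x*.
Numerically y/x = 1.015272, so x* = 195/(8.5 + 8·1.015272) = 11.7313 and y* = 1.015272·11.7313 = 11.9105.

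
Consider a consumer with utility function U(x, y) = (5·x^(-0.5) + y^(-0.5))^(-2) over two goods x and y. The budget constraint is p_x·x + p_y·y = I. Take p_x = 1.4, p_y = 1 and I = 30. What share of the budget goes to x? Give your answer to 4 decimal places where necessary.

From the CES first-order condition, 5·(y/x)^(1.5) = p_x/p_y.
Solve for the ratio: y/x = [(1/5)·p_x/p_y]^(2/3).
Substitute y = (y/x)·x into the budget: x* = I/(p_x + p_y·(y/x)).
Numerically y/x = 0.427995, so x* = 30/(1.4 + 1·0.427995) = 16.4114 and y* = 0.427995·16.4114 = 7.024.
Expenditure on x: 1.4·16.4114 = 22.976; share = 0.7659.

share on x = 0.7659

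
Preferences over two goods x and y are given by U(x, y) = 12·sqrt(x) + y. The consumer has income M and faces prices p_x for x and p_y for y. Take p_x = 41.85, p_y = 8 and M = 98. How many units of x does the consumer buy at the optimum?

MU_x = 6/√x, MU_y = 1. Tangency: 6/√x = p_x/p_y.
Solve: √x = 6·p_y/p_x, so x*(p_x,p_y) = (6·p_y/p_x)², and y* = (M − p_x·x*)/p_y.
Plugging in: x* = (6·8/41.85)² = 1.3155.

x* = 1.3155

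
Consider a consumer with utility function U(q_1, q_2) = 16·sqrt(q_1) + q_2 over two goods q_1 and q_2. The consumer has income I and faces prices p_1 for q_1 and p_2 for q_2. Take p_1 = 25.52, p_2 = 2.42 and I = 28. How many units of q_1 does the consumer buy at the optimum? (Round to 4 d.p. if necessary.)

Set MRS = p_1/p_2: 8·q_1^(−1/2) = p_1/p_2.
Solve: √q_1 = 8·p_2/p_1, so q_1*(p_1,p_2) = (8·p_2/p_1)², and q_2* = (I − p_1·q_1*)/p_2.
Plugging in: q_1* = (8·2.42/25.52)² = 0.5755.

q_1* = 0.5755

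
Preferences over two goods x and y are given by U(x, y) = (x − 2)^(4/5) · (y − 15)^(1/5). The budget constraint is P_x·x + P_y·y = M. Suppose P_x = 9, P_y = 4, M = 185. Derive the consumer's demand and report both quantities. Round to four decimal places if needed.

x* = 11.5111, y* = 20.35

MRS = 4·(y−15)/(x−2). Tangency with P_x/P_y gives y−15 = (1/4)·(P_x/P_y)·(x−2).
Substituting into the budget: x* = 2 + 0.8·(M − 2·P_x − 15·P_y)/P_x, and y* = 15 + 0.2·(…)/P_y.
Discretionary income = 185 − 2·9 − 15·4 = 107; x* = 2 + 0.8·107/9 = 11.5111; y* = 15 + 0.2·107/4 = 20.35.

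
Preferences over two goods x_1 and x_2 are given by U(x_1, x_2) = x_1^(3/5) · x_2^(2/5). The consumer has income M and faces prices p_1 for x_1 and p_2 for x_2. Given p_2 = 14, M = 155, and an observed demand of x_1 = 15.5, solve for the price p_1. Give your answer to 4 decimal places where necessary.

p_1 = 6

MU_x_1/MU_x_2 = (0.6·x_2)/(0.4·x_1); tangency sets this equal to p_1/p_2.
So 0.6·p_2·x_2 = 0.4·p_1·x_1; combined with the budget, a share 0.6 of income goes to x_1.
Demand: x_1*(p_1,p_2,M) = 0.6·M/p_1 and x_2* = 0.4·M/p_2.
Set x_1* = 15.5 in the demand function and solve for p_1: p_1 = 6.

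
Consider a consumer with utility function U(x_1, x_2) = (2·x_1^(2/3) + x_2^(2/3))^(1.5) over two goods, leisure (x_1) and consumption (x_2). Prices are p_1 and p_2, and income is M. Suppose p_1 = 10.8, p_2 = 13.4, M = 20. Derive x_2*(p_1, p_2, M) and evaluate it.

x_2* = 0.1121

MRS = MU_x_1/MU_x_2 = 2·(x_2/x_1)^(1/3). Set equal to p_1/p_2.
Hence x_2/x_1 = ((1/2)·p_1/p_2)^(1/(1/3)), i.e. raised to the 3 power.
Substitute x_2 = (x_2/x_1)·x_1 into the budget: x_1* = M/(p_1 + p_2·(x_2/x_1)).
Numerically x_2/x_1 = 0.065444, so x_1* = 20/(10.8 + 13.4·0.065444) = 1.7128 and x_2* = 0.065444·1.7128 = 0.1121.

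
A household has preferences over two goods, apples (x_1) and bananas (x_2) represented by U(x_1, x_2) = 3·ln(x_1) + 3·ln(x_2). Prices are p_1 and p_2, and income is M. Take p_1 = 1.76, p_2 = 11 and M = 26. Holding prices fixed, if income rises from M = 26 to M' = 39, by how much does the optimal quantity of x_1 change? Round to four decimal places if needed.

Δx_1* = 3.6932

The MRS is x_2/x_1. Set MRS = p_1/p_2.
So 3·p_2·x_2 = 3·p_1·x_1; combined with the budget, a share 0.5 of income goes to x_1.
Demand: x_1*(p_1,p_2,M) = 0.5·M/p_1 and x_2* = 0.5·M/p_2.
At p_1=1.76, p_2=11, M=26: x_1* = 0.5·26/1.76 = 7.3864.
At M' = 39: x_1* = 11.0795. Change: 11.0795 − 7.3864 = 3.6932.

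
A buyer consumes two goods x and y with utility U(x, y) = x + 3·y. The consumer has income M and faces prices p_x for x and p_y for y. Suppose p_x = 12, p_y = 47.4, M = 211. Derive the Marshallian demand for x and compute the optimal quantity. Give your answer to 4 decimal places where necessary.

Linear utility — the consumer picks whichever good has higher MU/price: 1/12 = 0.0833 vs 3/47.4 = 0.0633.
x gives more utility per dollar, so spend all income on x: x* = M/p_x, y* = 0.
Numerically: x* = 17.5833, y* = 0.

x* = 17.5833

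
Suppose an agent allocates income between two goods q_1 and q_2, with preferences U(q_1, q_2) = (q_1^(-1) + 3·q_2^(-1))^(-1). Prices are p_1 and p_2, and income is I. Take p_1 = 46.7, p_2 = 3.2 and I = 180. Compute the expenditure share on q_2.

share on q_2 = 0.312

MU_q_1 ∝ q_1^(-2), MU_q_2 ∝ 3·q_2^(-2), so MRS = (1/3)·(q_2/q_1)^(2) = p_1/p_2.
Solve for the ratio: q_2/q_1 = [3·p_1/p_2]^(0.5).
With the ratio pinned down, the budget gives q_1* = I/(p_1 + p_2·(q_2/q_1)) and q_2* = (q_2/q_1)·q_1*.
Numerically q_2/q_1 = 6.61674, so q_1* = 180/(46.7 + 3.2·6.61674) = 2.652 and q_2* = 6.61674·2.652 = 17.5475.
Expenditure on q_2: 3.2·17.5475 = 56.1521; share = 0.312.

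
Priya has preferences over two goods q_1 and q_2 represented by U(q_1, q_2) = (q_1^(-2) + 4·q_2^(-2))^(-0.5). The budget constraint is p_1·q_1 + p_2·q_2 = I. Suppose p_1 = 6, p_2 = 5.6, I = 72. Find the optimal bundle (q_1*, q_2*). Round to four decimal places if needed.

Numerically q_2/q_1 = 1.624331, so q_1* = 72/(6 + 5.6·1.624331) = 4.7694 and q_2* = 1.624331·4.7694 = 7.7471.

q_1* = 4.7694, q_2* = 7.7471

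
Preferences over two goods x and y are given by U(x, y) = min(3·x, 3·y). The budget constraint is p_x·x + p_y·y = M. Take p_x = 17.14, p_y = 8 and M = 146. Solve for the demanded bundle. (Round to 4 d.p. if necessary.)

x* = 5.8075, y* = 5.8075

With perfect complements, no substitution: consume in ratio x:y = 3:3.
Budget: p_x·x + p_y·x = M, so (3·p_x + 3·p_y)·x = 3·M.
Demand: x*(p_x,p_y,M) = 3·M/(3·p_x + 3·p_y), y* = 3·M/(3·p_x + 3·p_y).
Here 3·17.14 + 3·8 = 75.42, giving x* = 5.8075 and y* = 5.8075.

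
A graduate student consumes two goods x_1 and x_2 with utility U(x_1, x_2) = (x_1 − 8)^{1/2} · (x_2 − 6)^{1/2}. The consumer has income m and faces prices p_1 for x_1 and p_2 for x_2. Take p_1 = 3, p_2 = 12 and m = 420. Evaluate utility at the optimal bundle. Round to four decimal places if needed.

Discretionary income = 420 − 8·3 − 6·12 = 324; x_1* = 8 + 0.5·324/3 = 62; x_2* = 6 + 0.5·324/12 = 19.5.
Utility at the optimum: U(62, 19.5) = 27.

V = 27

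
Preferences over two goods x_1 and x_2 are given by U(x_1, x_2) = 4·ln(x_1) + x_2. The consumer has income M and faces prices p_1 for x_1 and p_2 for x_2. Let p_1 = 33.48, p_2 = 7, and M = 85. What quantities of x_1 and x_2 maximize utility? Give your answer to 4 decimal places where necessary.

MU_x_1 = 4/x_1, MU_x_2 = 1. Tangency: 4/x_1 = p_1/p_2.
So x_1*(p_1,p_2) = 4·p_2/p_1, independent of income; and x_2* = (M − 4·p_2)/p_2.
At the given prices: x_1* = 4·7/33.48 = 0.8363, and x_2* = 8.1429.

x_1* = 0.8363, x_2* = 8.1429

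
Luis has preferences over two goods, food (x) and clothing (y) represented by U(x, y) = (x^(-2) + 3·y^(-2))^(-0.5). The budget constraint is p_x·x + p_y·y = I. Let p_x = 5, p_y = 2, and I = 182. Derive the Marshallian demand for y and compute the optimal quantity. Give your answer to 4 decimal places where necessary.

Substitute y = (y/x)·x into the budget: x* = I/(p_x + p_y·(y/x)).
Numerically y/x = 1.957434, so x* = 182/(5 + 2·1.957434) = 20.4153 and y* = 1.957434·20.4153 = 39.9617.

y* = 39.9617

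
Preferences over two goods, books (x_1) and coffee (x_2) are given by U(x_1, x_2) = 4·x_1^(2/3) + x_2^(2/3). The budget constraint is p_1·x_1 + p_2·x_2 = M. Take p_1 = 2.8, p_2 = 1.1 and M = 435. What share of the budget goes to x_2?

share on x_2 = 0.0919

From the CES first-order condition, 4·(x_2/x_1)^(1/3) = p_1/p_2.
Solve for the ratio: x_2/x_1 = [(1/4)·p_1/p_2]^(3).
With the ratio pinned down, the budget gives x_1* = M/(p_1 + p_2·(x_2/x_1)) and x_2* = (x_2/x_1)·x_1*.
Numerically x_2/x_1 = 0.257701, so x_1* = 435/(2.8 + 1.1·0.257701) = 141.0748 and x_2* = 0.257701·141.0748 = 36.3551.
Expenditure on x_2: 1.1·36.3551 = 39.9906; share = 0.0919.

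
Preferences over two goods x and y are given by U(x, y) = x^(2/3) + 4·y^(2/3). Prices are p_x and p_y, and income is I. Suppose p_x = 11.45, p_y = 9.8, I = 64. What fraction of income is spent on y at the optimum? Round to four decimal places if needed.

MRS = MU_x/MU_y = (1/4)·(y/x)^(1/3). Set equal to p_x/p_y.
Hence y/x = (4·p_x/p_y)^(1/(1/3)), i.e. raised to the 3 power.
With the ratio pinned down, the budget gives x* = I/(p_x + p_y·(y/x)) and y* = (y/x)·x*.
Numerically y/x = 102.074722, so x* = 64/(11.45 + 9.8·102.074722) = 0.0633 and y* = 102.074722·0.0633 = 6.4567.
Expenditure on y: 9.8·6.4567 = 63.2757; share = 0.9887.

share on y = 0.9887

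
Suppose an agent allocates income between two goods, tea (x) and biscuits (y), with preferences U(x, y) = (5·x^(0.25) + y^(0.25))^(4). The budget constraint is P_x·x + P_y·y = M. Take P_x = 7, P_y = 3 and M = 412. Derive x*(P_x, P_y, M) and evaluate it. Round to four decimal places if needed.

From the CES first-order condition, 5·(y/x)^(0.75) = P_x/P_y.
Solve for the ratio: y/x = [(1/5)·P_x/P_y]^(4/3).
Substitute y = (y/x)·x into the budget: x* = M/(P_x + P_y·(y/x)).
Numerically y/x = 0.361973, so x* = 412/(7 + 3·0.361973) = 50.9528.

x* = 50.9528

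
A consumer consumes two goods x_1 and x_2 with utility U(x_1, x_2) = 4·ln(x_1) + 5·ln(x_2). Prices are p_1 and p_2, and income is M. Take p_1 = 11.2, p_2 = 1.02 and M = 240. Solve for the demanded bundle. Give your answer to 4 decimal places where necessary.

MU_x_1/MU_x_2 = (4·x_2)/(5·x_1); tangency sets this equal to p_1/p_2.
So 4·p_2·x_2 = 5·p_1·x_1; combined with the budget, a share 4/9 of income goes to x_1.
Demand: x_1*(p_1,p_2,M) = 4/9·M/p_1 and x_2* = 5/9·M/p_2.
At p_1=11.2, p_2=1.02, M=240: x_1* = 4/9·240/11.2 = 9.5238, x_2* = 130.719.

x_1* = 9.5238, x_2* = 130.719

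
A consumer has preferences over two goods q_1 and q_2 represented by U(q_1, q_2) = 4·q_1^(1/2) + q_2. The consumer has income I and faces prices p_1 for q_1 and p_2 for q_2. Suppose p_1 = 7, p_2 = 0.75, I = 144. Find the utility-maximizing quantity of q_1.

Set MRS = p_1/p_2: 2·q_1^(−1/2) = p_1/p_2.
Solve: √q_1 = 2·p_2/p_1, so q_1*(p_1,p_2) = (2·p_2/p_1)², and q_2* = (I − p_1·q_1*)/p_2.
Plugging in: q_1* = (2·0.75/7)² = 0.0459.

q_1* = 0.0459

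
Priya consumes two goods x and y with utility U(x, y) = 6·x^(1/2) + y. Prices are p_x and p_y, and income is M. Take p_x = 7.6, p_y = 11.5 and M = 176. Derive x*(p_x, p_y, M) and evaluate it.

Set MRS = p_x/p_y: 3·x^(−1/2) = p_x/p_y.
Thus x* = (3·p_y/p_x)² — independent of M — with the rest of income spent on y.
Plugging in: x* = (3·11.5/7.6)² = 20.6068.

x* = 20.6068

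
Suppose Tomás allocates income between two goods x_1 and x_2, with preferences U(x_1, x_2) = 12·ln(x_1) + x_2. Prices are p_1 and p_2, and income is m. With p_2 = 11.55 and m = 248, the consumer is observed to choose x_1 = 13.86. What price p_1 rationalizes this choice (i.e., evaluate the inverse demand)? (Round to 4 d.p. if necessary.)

Set MRS = p_1/p_2: (12/x_1)/1 = p_1/p_2.
So x_1*(p_1,p_2) = 12·p_2/p_1, independent of income; and x_2* = (m − 12·p_2)/p_2.
Set x_1* = 13.86 in the demand function and solve for p_1: p_1 = 10.

p_1 = 10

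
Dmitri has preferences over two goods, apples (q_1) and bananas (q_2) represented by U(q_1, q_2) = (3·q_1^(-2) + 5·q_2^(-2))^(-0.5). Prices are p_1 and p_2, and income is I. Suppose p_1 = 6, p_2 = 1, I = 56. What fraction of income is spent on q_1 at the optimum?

share on q_1 = 0.7358

With the ratio pinned down, the budget gives q_1* = I/(p_1 + p_2·(q_2/q_1)) and q_2* = (q_2/q_1)·q_1*.
Numerically q_2/q_1 = 2.154435, so q_1* = 56/(6 + 1·2.154435) = 6.8674 and q_2* = 2.154435·6.8674 = 14.7954.
Expenditure on q_1: 6·6.8674 = 41.2046; share = 0.7358.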